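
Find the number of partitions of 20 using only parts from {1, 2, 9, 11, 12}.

There are too many to list fully; the first 12 (by largest part) are:
12 + 2 + 2 + 2 + 2
12 + 2 + 2 + 2 + 1 + 1
12 + 2 + 2 + 1 + 1 + 1 + 1
12 + 2 + 1 + 1 + 1 + 1 + 1 + 1
12 + 1 + 1 + 1 + 1 + 1 + 1 + 1 + 1
11 + 9
11 + 2 + 2 + 2 + 2 + 1
11 + 2 + 2 + 2 + 1 + 1 + 1
11 + 2 + 2 + 1 + 1 + 1 + 1 + 1
11 + 2 + 1 + 1 + 1 + 1 + 1 + 1 + 1
11 + 1 + 1 + 1 + 1 + 1 + 1 + 1 + 1 + 1
9 + 9 + 2
…and 18 more, for 30 total.

30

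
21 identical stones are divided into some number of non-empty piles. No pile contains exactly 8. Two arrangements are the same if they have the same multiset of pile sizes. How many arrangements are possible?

Enumerating by decreasing first part gives 691 partitions in all.

691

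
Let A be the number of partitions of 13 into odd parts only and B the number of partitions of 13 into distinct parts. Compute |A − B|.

Partitions of 13 into odd parts only: 18.
Partitions of 13 into distinct parts: 18.
|18 − 18| = 0.

0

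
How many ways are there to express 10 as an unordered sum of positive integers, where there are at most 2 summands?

6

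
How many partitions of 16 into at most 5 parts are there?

101

Direct enumeration gives 101 partitions.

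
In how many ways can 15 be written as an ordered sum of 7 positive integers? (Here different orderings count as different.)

Place 6 bars in the 14 internal gaps of a row of 15 dots: C(14,6) = 3003.

3003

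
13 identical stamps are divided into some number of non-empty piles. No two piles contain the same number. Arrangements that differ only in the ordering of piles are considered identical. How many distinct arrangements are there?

The partitions of 13 that satisfy the conditions:
13
1+12
2+11
3+10
1+2+10
4+9
1+3+9
5+8
1+4+8
2+3+8
6+7
1+5+7
2+4+7
1+2+3+7
2+5+6
3+4+6
1+2+4+6
1+3+4+5

18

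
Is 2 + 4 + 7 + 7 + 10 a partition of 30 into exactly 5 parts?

The parts sum to 30, and the condition 'there are exactly 5 summands' holds.

Yes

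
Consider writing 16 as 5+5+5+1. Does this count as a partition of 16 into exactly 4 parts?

The parts sum to 16, and the condition 'there are exactly 4 summands' holds.

Yes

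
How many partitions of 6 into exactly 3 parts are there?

3

They are:
4 + 1 + 1
3 + 2 + 1
2 + 2 + 2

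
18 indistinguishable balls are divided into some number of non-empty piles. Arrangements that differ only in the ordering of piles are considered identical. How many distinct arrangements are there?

385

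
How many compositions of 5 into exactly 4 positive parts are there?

Equivalently, choose which 3 of the 4 gaps become plus signs: C(4,3) = 4.

4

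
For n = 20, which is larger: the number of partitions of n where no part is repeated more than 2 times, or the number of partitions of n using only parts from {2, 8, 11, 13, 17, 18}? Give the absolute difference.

198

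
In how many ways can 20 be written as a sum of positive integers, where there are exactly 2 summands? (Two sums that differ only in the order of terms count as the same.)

10

Listing the qualifying partitions of 20:
19 + 1
18 + 2
17 + 3
16 + 4
15 + 5
14 + 6
13 + 7
12 + 8
11 + 9
10 + 10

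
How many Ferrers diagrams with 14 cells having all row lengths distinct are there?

22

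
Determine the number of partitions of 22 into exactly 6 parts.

136

Direct enumeration gives 136 partitions.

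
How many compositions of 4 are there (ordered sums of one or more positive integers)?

8

There are 3 gaps and each independently is a cut or not, giving 2^3 = 8.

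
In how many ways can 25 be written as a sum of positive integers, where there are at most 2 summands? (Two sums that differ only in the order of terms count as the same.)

13

Enumerating:
25
24+1
23+2
22+3
21+4
20+5
19+6
18+7
17+8
16+9
15+10
14+11
13+12
That's 13 in total.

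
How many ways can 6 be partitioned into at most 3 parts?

The partitions of 6 that satisfy the conditions:
6
1+5
2+4
1+1+4
3+3
1+2+3
2+2+2

7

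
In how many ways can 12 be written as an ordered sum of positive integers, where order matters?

2048

There are 11 gaps and each independently is a cut or not, giving 2^11 = 2048.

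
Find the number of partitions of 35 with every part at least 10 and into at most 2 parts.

Listing the qualifying partitions of 35:
35
25 + 10
24 + 11
23 + 12
22 + 13
21 + 14
20 + 15
19 + 16
18 + 17
That's 9 in total.

9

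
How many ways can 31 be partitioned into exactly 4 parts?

There are 225 such partitions.

225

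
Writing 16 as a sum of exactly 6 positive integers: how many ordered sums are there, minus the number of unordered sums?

2968

Compositions: C(15,5) = 3003.
Partitions of 16 into exactly 6 parts: 35.
Difference: 3003 − 35 = 2968.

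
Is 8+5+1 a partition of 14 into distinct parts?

The parts sum to 14, and the condition 'all summands are distinct' holds.

Yes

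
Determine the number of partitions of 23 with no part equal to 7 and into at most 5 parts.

227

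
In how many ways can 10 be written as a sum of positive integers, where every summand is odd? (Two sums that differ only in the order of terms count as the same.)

10

Listing the qualifying partitions of 10:
9, 1
7, 3
7, 1, 1, 1
5, 5
5, 3, 1, 1
5, 1, 1, 1, 1, 1
3, 3, 3, 1
3, 3, 1, 1, 1, 1
3, 1, 1, 1, 1, 1, 1, 1
1, 1, 1, 1, 1, 1, 1, 1, 1, 1
Counting gives 10.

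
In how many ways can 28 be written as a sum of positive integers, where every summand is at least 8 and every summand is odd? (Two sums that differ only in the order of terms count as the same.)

Enumerating:
19 + 9
17 + 11
15 + 13
Counting gives 3.

3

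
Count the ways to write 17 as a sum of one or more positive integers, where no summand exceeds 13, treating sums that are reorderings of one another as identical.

Counting exhaustively, 290 partitions satisfy the conditions.

290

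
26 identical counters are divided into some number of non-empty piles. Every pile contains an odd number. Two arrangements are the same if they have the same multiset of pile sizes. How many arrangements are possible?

Direct enumeration gives 165 partitions.

165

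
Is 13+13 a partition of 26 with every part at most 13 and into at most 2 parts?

The parts sum to 26, and the condition 'no summand exceeds 13' holds; the condition 'there are at most 2 summands' holds.

Yes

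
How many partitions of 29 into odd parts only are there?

256

There are 256 such partitions.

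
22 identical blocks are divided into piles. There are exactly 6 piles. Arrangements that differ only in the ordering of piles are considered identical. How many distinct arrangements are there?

136

Counting exhaustively, 136 partitions satisfy the conditions.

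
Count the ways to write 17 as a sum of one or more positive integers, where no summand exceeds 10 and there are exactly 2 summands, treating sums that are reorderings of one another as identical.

2

Enumerating:
10+7
9+8
That's 2 in total.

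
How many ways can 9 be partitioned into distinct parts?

8

The partitions of 9 that satisfy the conditions:
9
8,1
7,2
6,3
6,2,1
5,4
5,3,1
4,3,2
Counting gives 8.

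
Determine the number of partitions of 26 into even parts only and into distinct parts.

The partitions of 26 that satisfy the conditions:
26
24,2
22,4
20,6
20,4,2
18,8
18,6,2
16,10
16,8,2
16,6,4
14,12
14,10,2
14,8,4
14,6,4,2
12,10,4
12,8,6
12,8,4,2
10,8,6,2
That's 18 in total.

18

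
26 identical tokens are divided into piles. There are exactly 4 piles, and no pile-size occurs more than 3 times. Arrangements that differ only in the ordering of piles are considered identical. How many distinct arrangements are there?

Systematic enumeration (by largest part, then next-largest, …) yields 136.

136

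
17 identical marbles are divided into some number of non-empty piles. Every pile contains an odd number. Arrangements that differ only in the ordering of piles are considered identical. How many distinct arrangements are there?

38

There are too many to list fully; the first 12 (by largest part) are:
17
15+1+1
13+3+1
13+1+1+1+1
11+5+1
11+3+3
11+3+1+1+1
11+1+1+1+1+1+1
9+7+1
9+5+3
9+5+1+1+1
9+3+3+1+1
…and 26 more, for 38 total.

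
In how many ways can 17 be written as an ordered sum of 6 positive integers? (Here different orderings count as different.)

Equivalently, choose which 5 of the 16 gaps become plus signs: C(16,5) = 4368.

4368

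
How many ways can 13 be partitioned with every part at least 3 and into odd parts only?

3

Listing the qualifying partitions of 13:
13
7,3,3
5,5,3
Counting gives 3.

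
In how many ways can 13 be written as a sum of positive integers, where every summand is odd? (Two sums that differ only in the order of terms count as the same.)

Enumerating:
13
11,1,1
9,3,1
9,1,1,1,1
7,5,1
7,3,3
7,3,1,1,1
7,1,1,1,1,1,1
5,5,3
5,5,1,1,1
5,3,3,1,1
5,3,1,1,1,1,1
5,1,1,1,1,1,1,1,1
3,3,3,3,1
3,3,3,1,1,1,1
3,3,1,1,1,1,1,1,1
3,1,1,1,1,1,1,1,1,1,1
1,1,1,1,1,1,1,1,1,1,1,1,1

18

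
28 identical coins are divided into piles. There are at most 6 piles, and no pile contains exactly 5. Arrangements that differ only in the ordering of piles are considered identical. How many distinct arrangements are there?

640

There are 640 such partitions.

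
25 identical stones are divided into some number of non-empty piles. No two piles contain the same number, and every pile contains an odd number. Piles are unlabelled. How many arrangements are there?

Listing the qualifying partitions of 25:
25
21 + 3 + 1
19 + 5 + 1
17 + 7 + 1
17 + 5 + 3
15 + 9 + 1
15 + 7 + 3
13 + 11 + 1
13 + 9 + 3
13 + 7 + 5
11 + 9 + 5
9 + 7 + 5 + 3 + 1

12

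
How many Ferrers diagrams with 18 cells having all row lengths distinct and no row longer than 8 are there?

Listing the qualifying partitions of 18:
8, 7, 3
8, 7, 2, 1
8, 6, 4
8, 6, 3, 1
8, 5, 4, 1
8, 5, 3, 2
8, 4, 3, 2, 1
7, 6, 5
7, 6, 4, 1
7, 6, 3, 2
7, 5, 4, 2
7, 5, 3, 2, 1
6, 5, 4, 3
6, 5, 4, 2, 1
Counting gives 14.

14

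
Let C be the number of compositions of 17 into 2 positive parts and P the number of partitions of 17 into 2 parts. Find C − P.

Compositions: C(16,1) = 16.
Partitions of 17 into exactly 2 parts: 8.
Difference: 16 − 8 = 8.

8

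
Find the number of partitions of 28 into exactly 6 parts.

A full systematic count gives 391.

391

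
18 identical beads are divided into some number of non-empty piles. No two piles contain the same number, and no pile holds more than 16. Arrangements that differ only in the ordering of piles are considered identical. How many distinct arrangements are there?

44

A partial list (first 12 by largest part):
16+2
15+3
15+2+1
14+4
14+3+1
13+5
13+4+1
13+3+2
12+6
12+5+1
12+4+2
12+3+2+1
…and 32 more, for 44 total.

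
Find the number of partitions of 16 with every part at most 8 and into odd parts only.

Listing the qualifying partitions of 16:
1,1,7,7
1,3,5,7
1,1,1,1,5,7
3,3,3,7
1,1,1,3,3,7
1,1,1,1,1,1,3,7
1,1,1,1,1,1,1,1,1,7
1,5,5,5
3,3,5,5
1,1,1,3,5,5
1,1,1,1,1,1,5,5
1,1,3,3,3,5
1,1,1,1,1,3,3,5
1,1,1,1,1,1,1,1,3,5
1,1,1,1,1,1,1,1,1,1,1,5
1,3,3,3,3,3
1,1,1,1,3,3,3,3
1,1,1,1,1,1,1,3,3,3
1,1,1,1,1,1,1,1,1,1,3,3
1,1,1,1,1,1,1,1,1,1,1,1,1,3
1,1,1,1,1,1,1,1,1,1,1,1,1,1,1,1

21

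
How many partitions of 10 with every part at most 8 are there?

40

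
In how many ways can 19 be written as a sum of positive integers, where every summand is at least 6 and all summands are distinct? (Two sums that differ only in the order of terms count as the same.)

5

The partitions of 19 that satisfy the conditions:
19
13, 6
12, 7
11, 8
10, 9
Counting gives 5.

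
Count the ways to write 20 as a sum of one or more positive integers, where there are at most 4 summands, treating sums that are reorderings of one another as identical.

A full systematic count gives 108.

108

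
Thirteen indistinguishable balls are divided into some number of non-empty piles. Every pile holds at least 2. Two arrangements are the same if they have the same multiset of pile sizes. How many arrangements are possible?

24

Enumerating:
13
11+2
10+3
9+4
9+2+2
8+5
8+3+2
7+6
7+4+2
7+3+3
7+2+2+2
6+5+2
6+4+3
6+3+2+2
5+5+3
5+4+4
5+4+2+2
5+3+3+2
5+2+2+2+2
4+4+3+2
4+3+3+3
4+3+2+2+2
3+3+3+2+2
3+2+2+2+2+2
Counting gives 24.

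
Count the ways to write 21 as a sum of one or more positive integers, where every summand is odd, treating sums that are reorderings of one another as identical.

76

There are 76 such partitions.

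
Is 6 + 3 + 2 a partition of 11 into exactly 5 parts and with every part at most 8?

The parts sum to 11, and the condition 'there are exactly 5 summands' is violated.

No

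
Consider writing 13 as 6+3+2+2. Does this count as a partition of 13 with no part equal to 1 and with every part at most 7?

Yes

The parts sum to 13, and the condition 'no summand equals 1' holds; the condition 'no summand exceeds 7' holds.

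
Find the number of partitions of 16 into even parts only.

Listing the qualifying partitions of 16:
16
14 + 2
12 + 4
12 + 2 + 2
10 + 6
10 + 4 + 2
10 + 2 + 2 + 2
8 + 8
8 + 6 + 2
8 + 4 + 4
8 + 4 + 2 + 2
8 + 2 + 2 + 2 + 2
6 + 6 + 4
6 + 6 + 2 + 2
6 + 4 + 4 + 2
6 + 4 + 2 + 2 + 2
6 + 2 + 2 + 2 + 2 + 2
4 + 4 + 4 + 4
4 + 4 + 4 + 2 + 2
4 + 4 + 2 + 2 + 2 + 2
4 + 2 + 2 + 2 + 2 + 2 + 2
2 + 2 + 2 + 2 + 2 + 2 + 2 + 2
That's 22 in total.

22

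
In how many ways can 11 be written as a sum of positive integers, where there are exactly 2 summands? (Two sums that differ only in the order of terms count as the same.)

Listing the qualifying partitions of 11:
10+1
9+2
8+3
7+4
6+5

5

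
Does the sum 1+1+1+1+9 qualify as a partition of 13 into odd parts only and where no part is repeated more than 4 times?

The parts sum to 13, and the condition 'every summand is odd' holds; the condition 'no summand is used more than 4 times' holds.

Yes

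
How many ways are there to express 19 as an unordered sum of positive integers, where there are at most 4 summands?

94

There are 94 such partitions.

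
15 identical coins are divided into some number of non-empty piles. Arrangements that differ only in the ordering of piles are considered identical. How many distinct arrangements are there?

A full systematic count gives 176.

176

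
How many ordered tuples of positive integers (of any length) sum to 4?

The number of compositions of n is 2^(n−1); here 2^3 = 8.

8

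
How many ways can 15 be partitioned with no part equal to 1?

41

There are too many to list fully; the first 12 (by largest part) are:
15
13 + 2
12 + 3
11 + 4
11 + 2 + 2
10 + 5
10 + 3 + 2
9 + 6
9 + 4 + 2
9 + 3 + 3
9 + 2 + 2 + 2
8 + 7
…and 29 more, for 41 total.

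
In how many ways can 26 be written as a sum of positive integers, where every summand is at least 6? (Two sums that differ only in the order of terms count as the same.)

Listing the qualifying partitions of 26:
26
20, 6
19, 7
18, 8
17, 9
16, 10
15, 11
14, 12
14, 6, 6
13, 13
13, 7, 6
12, 8, 6
12, 7, 7
11, 9, 6
11, 8, 7
10, 10, 6
10, 9, 7
10, 8, 8
9, 9, 8
8, 6, 6, 6
7, 7, 6, 6
That's 21 in total.

21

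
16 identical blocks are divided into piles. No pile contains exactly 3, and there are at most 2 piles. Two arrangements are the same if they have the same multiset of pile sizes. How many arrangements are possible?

8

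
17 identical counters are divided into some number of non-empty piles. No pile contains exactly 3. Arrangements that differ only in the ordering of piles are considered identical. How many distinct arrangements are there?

Direct enumeration gives 162 partitions.

162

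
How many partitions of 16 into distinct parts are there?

There are too many to list fully; the first 12 (by largest part) are:
16
15, 1
14, 2
13, 3
13, 2, 1
12, 4
12, 3, 1
11, 5
11, 4, 1
11, 3, 2
10, 6
10, 5, 1
…and 20 more, for 32 total.

32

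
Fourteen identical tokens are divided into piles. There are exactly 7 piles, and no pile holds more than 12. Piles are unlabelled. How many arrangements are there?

They are:
8,1,1,1,1,1,1
7,2,1,1,1,1,1
6,3,1,1,1,1,1
6,2,2,1,1,1,1
5,4,1,1,1,1,1
5,3,2,1,1,1,1
5,2,2,2,1,1,1
4,4,2,1,1,1,1
4,3,3,1,1,1,1
4,3,2,2,1,1,1
4,2,2,2,2,1,1
3,3,3,2,1,1,1
3,3,2,2,2,1,1
3,2,2,2,2,2,1
2,2,2,2,2,2,2

15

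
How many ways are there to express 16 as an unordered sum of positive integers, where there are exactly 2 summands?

8

They are:
1+15
2+14
3+13
4+12
5+11
6+10
7+9
8+8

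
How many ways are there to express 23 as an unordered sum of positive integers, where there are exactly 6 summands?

163

Systematic enumeration (by largest part, then next-largest, …) yields 163.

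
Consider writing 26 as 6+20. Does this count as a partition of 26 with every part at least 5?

Yes

The parts sum to 26, and the condition 'every summand is at least 5' holds.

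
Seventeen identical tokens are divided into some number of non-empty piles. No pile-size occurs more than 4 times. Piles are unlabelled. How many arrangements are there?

There are 205 such partitions.

205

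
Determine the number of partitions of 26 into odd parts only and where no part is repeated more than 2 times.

There are too many to list fully; the first 12 (by largest part) are:
1 + 25
3 + 23
5 + 21
1 + 1 + 3 + 21
7 + 19
1 + 1 + 5 + 19
1 + 3 + 3 + 19
9 + 17
1 + 1 + 7 + 17
1 + 3 + 5 + 17
11 + 15
1 + 1 + 9 + 15
…and 26 more, for 38 total.

38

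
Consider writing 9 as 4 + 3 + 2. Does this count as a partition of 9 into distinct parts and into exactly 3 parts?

The parts sum to 9, and the condition 'all summands are distinct' holds; the condition 'there are exactly 3 summands' holds.

Yes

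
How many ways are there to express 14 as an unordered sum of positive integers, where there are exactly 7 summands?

15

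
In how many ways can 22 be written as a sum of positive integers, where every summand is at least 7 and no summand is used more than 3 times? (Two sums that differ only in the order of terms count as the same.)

7

They are:
22
15 + 7
14 + 8
13 + 9
12 + 10
11 + 11
8 + 7 + 7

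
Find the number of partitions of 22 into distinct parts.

89

Counting exhaustively, 89 partitions satisfy the conditions.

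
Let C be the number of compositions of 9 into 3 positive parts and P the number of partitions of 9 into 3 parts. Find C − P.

Ordered (compositions into 3 parts): C(8,2) = 28.
Partitions of 9 into exactly 3 parts: 7.
Difference: 28 − 7 = 21.

21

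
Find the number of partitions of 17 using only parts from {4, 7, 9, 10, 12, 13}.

3

They are:
13+4
10+7
9+4+4
Counting gives 3.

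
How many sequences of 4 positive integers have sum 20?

Equivalently, choose which 3 of the 19 gaps become plus signs: C(19,3) = 969.

969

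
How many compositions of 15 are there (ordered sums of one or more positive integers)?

16384

Each of the 14 gaps between 15 units is either a break or not: 2^14 = 16384.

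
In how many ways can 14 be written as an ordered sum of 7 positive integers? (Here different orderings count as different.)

1716

A composition of 14 into 7 positive parts is chosen by placing 6 dividers among the 13 gaps between 14 units: C(13,6) = 1716.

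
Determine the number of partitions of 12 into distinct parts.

15

They are:
12
11,1
10,2
9,3
9,2,1
8,4
8,3,1
7,5
7,4,1
7,3,2
6,5,1
6,4,2
6,3,2,1
5,4,3
5,4,2,1
Counting gives 15.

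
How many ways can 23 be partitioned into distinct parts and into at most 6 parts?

104

There are 104 such partitions.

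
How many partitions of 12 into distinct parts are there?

The partitions of 12 that satisfy the conditions:
12
11,1
10,2
9,3
9,2,1
8,4
8,3,1
7,5
7,4,1
7,3,2
6,5,1
6,4,2
6,3,2,1
5,4,3
5,4,2,1
That's 15 in total.

15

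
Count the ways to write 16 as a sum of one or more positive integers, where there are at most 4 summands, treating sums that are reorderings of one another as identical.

64

A partial list (first 12 by largest part):
16
15+1
14+2
14+1+1
13+3
13+2+1
13+1+1+1
12+4
12+3+1
12+2+2
12+2+1+1
11+5
…and 52 more, for 64 total.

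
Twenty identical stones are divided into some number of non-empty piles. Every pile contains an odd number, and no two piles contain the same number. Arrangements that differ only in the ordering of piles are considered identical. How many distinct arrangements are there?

Listing the qualifying partitions of 20:
19, 1
17, 3
15, 5
13, 7
11, 9
11, 5, 3, 1
9, 7, 3, 1
Counting gives 7.

7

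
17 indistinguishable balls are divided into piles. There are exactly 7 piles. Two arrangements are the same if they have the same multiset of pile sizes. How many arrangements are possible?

A partial list (first 12 by largest part):
11+1+1+1+1+1+1
10+2+1+1+1+1+1
9+3+1+1+1+1+1
9+2+2+1+1+1+1
8+4+1+1+1+1+1
8+3+2+1+1+1+1
8+2+2+2+1+1+1
7+5+1+1+1+1+1
7+4+2+1+1+1+1
7+3+3+1+1+1+1
7+3+2+2+1+1+1
7+2+2+2+2+1+1
…and 26 more, for 38 total.

38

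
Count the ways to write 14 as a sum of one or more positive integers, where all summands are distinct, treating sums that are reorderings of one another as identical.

22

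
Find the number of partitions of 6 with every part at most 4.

9

The partitions of 6 that satisfy the conditions:
4,2
4,1,1
3,3
3,2,1
3,1,1,1
2,2,2
2,2,1,1
2,1,1,1,1
1,1,1,1,1,1
That's 9 in total.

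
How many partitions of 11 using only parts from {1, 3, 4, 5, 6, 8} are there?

20

The partitions of 11 that satisfy the conditions:
8 + 3
8 + 1 + 1 + 1
6 + 5
6 + 4 + 1
6 + 3 + 1 + 1
6 + 1 + 1 + 1 + 1 + 1
5 + 5 + 1
5 + 4 + 1 + 1
5 + 3 + 3
5 + 3 + 1 + 1 + 1
5 + 1 + 1 + 1 + 1 + 1 + 1
4 + 4 + 3
4 + 4 + 1 + 1 + 1
4 + 3 + 3 + 1
4 + 3 + 1 + 1 + 1 + 1
4 + 1 + 1 + 1 + 1 + 1 + 1 + 1
3 + 3 + 3 + 1 + 1
3 + 3 + 1 + 1 + 1 + 1 + 1
3 + 1 + 1 + 1 + 1 + 1 + 1 + 1 + 1
1 + 1 + 1 + 1 + 1 + 1 + 1 + 1 + 1 + 1 + 1
That's 20 in total.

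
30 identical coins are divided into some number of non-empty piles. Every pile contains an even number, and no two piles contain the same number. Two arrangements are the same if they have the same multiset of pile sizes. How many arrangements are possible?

A partial list (first 12 by largest part):
30
2 + 28
4 + 26
6 + 24
2 + 4 + 24
8 + 22
2 + 6 + 22
10 + 20
2 + 8 + 20
4 + 6 + 20
12 + 18
2 + 10 + 18
…and 15 more, for 27 total.

27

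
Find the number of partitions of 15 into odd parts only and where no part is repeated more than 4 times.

16

Listing the qualifying partitions of 15:
15
13+1+1
11+3+1
11+1+1+1+1
9+5+1
9+3+3
9+3+1+1+1
7+7+1
7+5+3
7+5+1+1+1
7+3+3+1+1
5+5+5
5+5+3+1+1
5+3+3+3+1
5+3+3+1+1+1+1
3+3+3+3+1+1+1
That's 16 in total.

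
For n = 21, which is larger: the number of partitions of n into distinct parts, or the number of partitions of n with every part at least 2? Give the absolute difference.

89

Partitions of 21 into distinct parts: 76.
Partitions of 21 with every part at least 2: 165.
|76 − 165| = 89.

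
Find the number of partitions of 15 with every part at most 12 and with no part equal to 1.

A partial list (first 12 by largest part):
12+3
11+4
11+2+2
10+5
10+3+2
9+6
9+4+2
9+3+3
9+2+2+2
8+7
8+5+2
8+4+3
…and 27 more, for 39 total.

39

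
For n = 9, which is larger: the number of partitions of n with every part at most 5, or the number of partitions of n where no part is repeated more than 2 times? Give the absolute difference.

7

Partitions of 9 with every part at most 5: 23.
Partitions of 9 where no part is repeated more than 2 times: 16.
|23 − 16| = 7.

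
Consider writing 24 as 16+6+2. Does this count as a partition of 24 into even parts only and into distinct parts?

Yes

The parts sum to 24, and the condition 'every summand is even' holds; the condition 'all summands are distinct' holds.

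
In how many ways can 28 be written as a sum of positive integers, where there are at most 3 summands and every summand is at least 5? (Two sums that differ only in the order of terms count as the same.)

There are too many to list fully; the first 12 (by largest part) are:
28
23 + 5
22 + 6
21 + 7
20 + 8
19 + 9
18 + 10
18 + 5 + 5
17 + 11
17 + 6 + 5
16 + 12
16 + 7 + 5
…and 20 more, for 32 total.

32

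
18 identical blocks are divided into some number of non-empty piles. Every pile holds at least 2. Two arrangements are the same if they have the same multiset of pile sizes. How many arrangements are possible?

88

There are 88 such partitions.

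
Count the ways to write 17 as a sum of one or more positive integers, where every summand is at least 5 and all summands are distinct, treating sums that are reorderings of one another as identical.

5

The partitions of 17 that satisfy the conditions:
17
12,5
11,6
10,7
9,8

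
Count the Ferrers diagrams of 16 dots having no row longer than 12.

Systematic enumeration (by largest part, then next-largest, …) yields 224.

224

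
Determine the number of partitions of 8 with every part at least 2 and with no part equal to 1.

7

Enumerating:
8
6, 2
5, 3
4, 4
4, 2, 2
3, 3, 2
2, 2, 2, 2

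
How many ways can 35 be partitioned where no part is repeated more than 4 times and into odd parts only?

Systematic enumeration (by largest part, then next-largest, …) yields 244.

244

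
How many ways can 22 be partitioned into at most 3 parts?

52

There are too many to list fully; the first 12 (by largest part) are:
22
21+1
20+2
20+1+1
19+3
19+2+1
18+4
18+3+1
18+2+2
17+5
17+4+1
17+3+2
…and 40 more, for 52 total.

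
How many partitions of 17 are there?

297

Counting exhaustively, 297 partitions satisfy the conditions.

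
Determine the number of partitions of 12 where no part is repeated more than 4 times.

60

A partial list (first 12 by largest part):
12
11, 1
10, 2
10, 1, 1
9, 3
9, 2, 1
9, 1, 1, 1
8, 4
8, 3, 1
8, 2, 2
8, 2, 1, 1
8, 1, 1, 1, 1
…and 48 more, for 60 total.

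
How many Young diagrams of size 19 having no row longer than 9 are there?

393

Counting exhaustively, 393 partitions satisfy the conditions.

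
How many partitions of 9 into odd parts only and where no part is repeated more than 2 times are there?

3

Enumerating:
9
7, 1, 1
5, 3, 1
That's 3 in total.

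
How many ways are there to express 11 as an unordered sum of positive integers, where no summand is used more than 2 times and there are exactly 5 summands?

3

They are:
5,2,2,1,1
4,3,2,1,1
3,3,2,2,1
That's 3 in total.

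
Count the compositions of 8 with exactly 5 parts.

Equivalently, choose which 4 of the 7 gaps become plus signs: C(7,4) = 35.

35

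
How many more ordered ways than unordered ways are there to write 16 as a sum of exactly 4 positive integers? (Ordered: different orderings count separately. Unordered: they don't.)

421

Compositions: C(15,3) = 455.
Unordered (partitions into 4 parts): 34.
Difference: 455 − 34 = 421.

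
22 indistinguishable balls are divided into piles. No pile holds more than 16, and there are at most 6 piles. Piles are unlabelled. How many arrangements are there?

Direct enumeration gives 372 partitions.

372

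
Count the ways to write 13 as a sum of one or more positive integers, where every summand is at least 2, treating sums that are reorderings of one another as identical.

They are:
13
11, 2
10, 3
9, 4
9, 2, 2
8, 5
8, 3, 2
7, 6
7, 4, 2
7, 3, 3
7, 2, 2, 2
6, 5, 2
6, 4, 3
6, 3, 2, 2
5, 5, 3
5, 4, 4
5, 4, 2, 2
5, 3, 3, 2
5, 2, 2, 2, 2
4, 4, 3, 2
4, 3, 3, 3
4, 3, 2, 2, 2
3, 3, 3, 2, 2
3, 2, 2, 2, 2, 2
That's 24 in total.

24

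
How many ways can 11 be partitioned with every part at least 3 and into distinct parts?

4

Listing the qualifying partitions of 11:
11
8+3
7+4
6+5
Counting gives 4.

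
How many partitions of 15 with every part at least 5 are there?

5

Listing the qualifying partitions of 15:
15
10, 5
9, 6
8, 7
5, 5, 5
That's 5 in total.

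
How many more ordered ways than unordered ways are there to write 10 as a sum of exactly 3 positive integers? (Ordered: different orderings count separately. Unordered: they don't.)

Compositions: C(9,2) = 36.
Partitions of 10 into exactly 3 parts: 8.
Difference: 36 − 8 = 28.

28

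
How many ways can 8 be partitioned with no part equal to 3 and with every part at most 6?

Enumerating:
6 + 2
6 + 1 + 1
5 + 2 + 1
5 + 1 + 1 + 1
4 + 4
4 + 2 + 2
4 + 2 + 1 + 1
4 + 1 + 1 + 1 + 1
2 + 2 + 2 + 2
2 + 2 + 2 + 1 + 1
2 + 2 + 1 + 1 + 1 + 1
2 + 1 + 1 + 1 + 1 + 1 + 1
1 + 1 + 1 + 1 + 1 + 1 + 1 + 1
That's 13 in total.

13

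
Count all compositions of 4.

8

The number of compositions of n is 2^(n−1); here 2^3 = 8.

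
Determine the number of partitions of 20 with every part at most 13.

597

Counting exhaustively, 597 partitions satisfy the conditions.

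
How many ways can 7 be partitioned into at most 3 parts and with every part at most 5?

6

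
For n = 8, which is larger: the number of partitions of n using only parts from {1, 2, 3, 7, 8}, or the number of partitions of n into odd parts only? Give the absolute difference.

Partitions of 8 using only parts from {1, 2, 3, 7, 8}: 12.
Partitions of 8 into odd parts only: 6.
|12 − 6| = 6.

6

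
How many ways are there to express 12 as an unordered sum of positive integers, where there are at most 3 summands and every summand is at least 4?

5

They are:
12
8,4
7,5
6,6
4,4,4
That's 5 in total.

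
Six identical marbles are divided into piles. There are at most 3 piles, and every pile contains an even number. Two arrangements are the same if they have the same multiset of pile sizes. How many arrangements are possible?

Listing the qualifying partitions of 6:
6
2, 4
2, 2, 2
That's 3 in total.

3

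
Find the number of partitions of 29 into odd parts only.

256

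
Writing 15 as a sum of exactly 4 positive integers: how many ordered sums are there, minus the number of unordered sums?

Compositions: C(14,3) = 364.
Partitions of 15 into exactly 4 parts: 27.
Difference: 364 − 27 = 337.

337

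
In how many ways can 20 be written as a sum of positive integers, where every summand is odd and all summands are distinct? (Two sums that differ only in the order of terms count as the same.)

7

Listing the qualifying partitions of 20:
1 + 19
3 + 17
5 + 15
7 + 13
9 + 11
1 + 3 + 5 + 11
1 + 3 + 7 + 9
That's 7 in total.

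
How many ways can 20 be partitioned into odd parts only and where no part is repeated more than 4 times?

There are too many to list fully; the first 12 (by largest part) are:
19,1
17,3
17,1,1,1
15,5
15,3,1,1
13,7
13,5,1,1
13,3,3,1
13,3,1,1,1,1
11,9
11,7,1,1
11,5,3,1
…and 23 more, for 35 total.

35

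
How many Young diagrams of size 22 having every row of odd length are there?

There are 89 such partitions.

89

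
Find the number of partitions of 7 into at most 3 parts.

Enumerating:
7
6 + 1
5 + 2
5 + 1 + 1
4 + 3
4 + 2 + 1
3 + 3 + 1
3 + 2 + 2

8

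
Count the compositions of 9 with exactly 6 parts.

56

By stars and bars with positive parts, the count is C(8,5) = 56.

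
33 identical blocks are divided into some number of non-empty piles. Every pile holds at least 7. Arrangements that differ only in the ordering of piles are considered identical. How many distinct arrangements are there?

A partial list (first 12 by largest part):
33
26,7
25,8
24,9
23,10
22,11
21,12
20,13
19,14
19,7,7
18,15
18,8,7
…and 24 more, for 36 total.

36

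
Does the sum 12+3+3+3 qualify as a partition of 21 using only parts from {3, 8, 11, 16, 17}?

The parts sum to 21, and the condition 'each summand belongs to {3, 8, 11, 16, 17}' is violated.

No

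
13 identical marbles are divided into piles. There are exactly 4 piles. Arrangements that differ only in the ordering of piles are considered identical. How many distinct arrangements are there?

Listing the qualifying partitions of 13:
10,1,1,1
9,2,1,1
8,3,1,1
8,2,2,1
7,4,1,1
7,3,2,1
7,2,2,2
6,5,1,1
6,4,2,1
6,3,3,1
6,3,2,2
5,5,2,1
5,4,3,1
5,4,2,2
5,3,3,2
4,4,4,1
4,4,3,2
4,3,3,3

18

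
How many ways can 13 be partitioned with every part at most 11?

99

A full systematic count gives 99.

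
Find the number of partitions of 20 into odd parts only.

A partial list (first 12 by largest part):
1+19
3+17
1+1+1+17
5+15
1+1+3+15
1+1+1+1+1+15
7+13
1+1+5+13
1+3+3+13
1+1+1+1+3+13
1+1+1+1+1+1+1+13
9+11
…and 52 more, for 64 total.

64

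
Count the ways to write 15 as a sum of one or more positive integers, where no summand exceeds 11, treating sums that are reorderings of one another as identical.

169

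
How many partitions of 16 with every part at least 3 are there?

They are:
16
13,3
12,4
11,5
10,6
10,3,3
9,7
9,4,3
8,8
8,5,3
8,4,4
7,6,3
7,5,4
7,3,3,3
6,6,4
6,5,5
6,4,3,3
5,5,3,3
5,4,4,3
4,4,4,4
4,3,3,3,3
That's 21 in total.

21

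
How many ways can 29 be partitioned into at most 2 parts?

15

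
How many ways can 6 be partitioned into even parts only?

Enumerating:
6
4,2
2,2,2

3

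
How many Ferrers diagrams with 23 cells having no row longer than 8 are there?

764

Counting exhaustively, 764 partitions satisfy the conditions.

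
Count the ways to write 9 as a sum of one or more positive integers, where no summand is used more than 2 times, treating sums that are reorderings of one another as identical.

Listing the qualifying partitions of 9:
9
1, 8
2, 7
1, 1, 7
3, 6
1, 2, 6
4, 5
1, 3, 5
2, 2, 5
1, 1, 2, 5
1, 4, 4
2, 3, 4
1, 1, 3, 4
1, 2, 2, 4
1, 2, 3, 3
1, 1, 2, 2, 3
That's 16 in total.

16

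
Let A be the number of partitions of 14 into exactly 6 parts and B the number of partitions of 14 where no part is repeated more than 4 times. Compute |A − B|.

Partitions of 14 into exactly 6 parts: 20.
Partitions of 14 where no part is repeated more than 4 times: 100.
|20 − 100| = 80.

80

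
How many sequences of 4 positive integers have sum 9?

Equivalently, choose which 3 of the 8 gaps become plus signs: C(8,3) = 56.

56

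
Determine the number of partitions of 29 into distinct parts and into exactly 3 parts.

There are too many to list fully; the first 12 (by largest part) are:
26 + 2 + 1
25 + 3 + 1
24 + 4 + 1
24 + 3 + 2
23 + 5 + 1
23 + 4 + 2
22 + 6 + 1
22 + 5 + 2
22 + 4 + 3
21 + 7 + 1
21 + 6 + 2
21 + 5 + 3
…and 44 more, for 56 total.

56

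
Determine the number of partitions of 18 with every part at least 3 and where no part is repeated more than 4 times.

A partial list (first 12 by largest part):
18
3+15
4+14
5+13
6+12
3+3+12
7+11
3+4+11
8+10
3+5+10
4+4+10
9+9
…and 20 more, for 32 total.

32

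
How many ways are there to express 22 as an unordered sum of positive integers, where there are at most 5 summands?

Enumerating by decreasing first part gives 255 partitions in all.

255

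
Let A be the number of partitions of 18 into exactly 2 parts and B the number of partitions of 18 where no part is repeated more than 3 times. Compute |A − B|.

199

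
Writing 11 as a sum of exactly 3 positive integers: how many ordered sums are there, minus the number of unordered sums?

35

Ordered (compositions into 3 parts): C(10,2) = 45.
Partitions of 11 into exactly 3 parts: 10.
Difference: 45 − 10 = 35.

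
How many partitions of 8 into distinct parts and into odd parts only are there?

2

Enumerating:
7 + 1
5 + 3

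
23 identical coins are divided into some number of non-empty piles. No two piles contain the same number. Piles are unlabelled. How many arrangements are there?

104

There are 104 such partitions.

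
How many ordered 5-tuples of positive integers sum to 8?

35

Place 4 bars in the 7 internal gaps of a row of 8 dots: C(7,4) = 35.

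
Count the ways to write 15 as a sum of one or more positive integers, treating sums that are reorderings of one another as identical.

Direct enumeration gives 176 partitions.

176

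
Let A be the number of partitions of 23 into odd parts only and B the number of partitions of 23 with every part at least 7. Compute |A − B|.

96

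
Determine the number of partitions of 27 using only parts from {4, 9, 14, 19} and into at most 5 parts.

3

Enumerating:
19 + 4 + 4
14 + 9 + 4
9 + 9 + 9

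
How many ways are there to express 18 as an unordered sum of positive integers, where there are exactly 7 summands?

There are too many to list fully; the first 12 (by largest part) are:
12 + 1 + 1 + 1 + 1 + 1 + 1
11 + 2 + 1 + 1 + 1 + 1 + 1
10 + 3 + 1 + 1 + 1 + 1 + 1
10 + 2 + 2 + 1 + 1 + 1 + 1
9 + 4 + 1 + 1 + 1 + 1 + 1
9 + 3 + 2 + 1 + 1 + 1 + 1
9 + 2 + 2 + 2 + 1 + 1 + 1
8 + 5 + 1 + 1 + 1 + 1 + 1
8 + 4 + 2 + 1 + 1 + 1 + 1
8 + 3 + 3 + 1 + 1 + 1 + 1
8 + 3 + 2 + 2 + 1 + 1 + 1
8 + 2 + 2 + 2 + 2 + 1 + 1
…and 37 more, for 49 total.

49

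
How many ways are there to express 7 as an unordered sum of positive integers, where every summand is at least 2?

They are:
7
2+5
3+4
2+2+3
That's 4 in total.

4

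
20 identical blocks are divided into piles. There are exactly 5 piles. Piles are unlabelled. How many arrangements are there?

84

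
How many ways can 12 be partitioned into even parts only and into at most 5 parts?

10

They are:
12
10+2
8+4
8+2+2
6+6
6+4+2
6+2+2+2
4+4+4
4+4+2+2
4+2+2+2+2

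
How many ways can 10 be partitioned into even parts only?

7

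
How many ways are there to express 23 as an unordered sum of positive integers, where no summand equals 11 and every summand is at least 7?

They are:
23
16, 7
15, 8
14, 9
13, 10
9, 7, 7
8, 8, 7
That's 7 in total.

7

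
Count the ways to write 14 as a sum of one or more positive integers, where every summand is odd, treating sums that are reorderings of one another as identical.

22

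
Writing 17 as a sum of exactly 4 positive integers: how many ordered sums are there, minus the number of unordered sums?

521

Ordered (compositions into 4 parts): C(16,3) = 560.
Unordered (partitions into 4 parts): 39.
Difference: 560 − 39 = 521.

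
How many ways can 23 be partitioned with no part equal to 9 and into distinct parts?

There are 85 such partitions.

85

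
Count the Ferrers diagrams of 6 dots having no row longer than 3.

7

They are:
3,3
3,2,1
3,1,1,1
2,2,2
2,2,1,1
2,1,1,1,1
1,1,1,1,1,1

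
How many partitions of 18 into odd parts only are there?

There are too many to list fully; the first 12 (by largest part) are:
1, 17
3, 15
1, 1, 1, 15
5, 13
1, 1, 3, 13
1, 1, 1, 1, 1, 13
7, 11
1, 1, 5, 11
1, 3, 3, 11
1, 1, 1, 1, 3, 11
1, 1, 1, 1, 1, 1, 1, 11
9, 9
…and 34 more, for 46 total.

46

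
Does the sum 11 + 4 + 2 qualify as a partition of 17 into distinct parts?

The parts sum to 17, and the condition 'all summands are distinct' holds.

Yes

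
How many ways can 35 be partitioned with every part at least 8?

30

There are too many to list fully; the first 12 (by largest part) are:
35
27 + 8
26 + 9
25 + 10
24 + 11
23 + 12
22 + 13
21 + 14
20 + 15
19 + 16
19 + 8 + 8
18 + 17
…and 18 more, for 30 total.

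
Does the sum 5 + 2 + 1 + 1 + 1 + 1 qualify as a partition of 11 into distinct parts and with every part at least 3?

The parts sum to 11, and the condition 'all summands are distinct' is violated.

No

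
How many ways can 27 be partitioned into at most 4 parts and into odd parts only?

Enumerating:
27
25+1+1
23+3+1
21+5+1
21+3+3
19+7+1
19+5+3
17+9+1
17+7+3
17+5+5
15+11+1
15+9+3
15+7+5
13+13+1
13+11+3
13+9+5
13+7+7
11+11+5
11+9+7
9+9+9
Counting gives 20.

20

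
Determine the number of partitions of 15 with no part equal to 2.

75

Counting exhaustively, 75 partitions satisfy the conditions.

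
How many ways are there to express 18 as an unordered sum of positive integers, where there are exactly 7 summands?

49

There are too many to list fully; the first 12 (by largest part) are:
1, 1, 1, 1, 1, 1, 12
1, 1, 1, 1, 1, 2, 11
1, 1, 1, 1, 1, 3, 10
1, 1, 1, 1, 2, 2, 10
1, 1, 1, 1, 1, 4, 9
1, 1, 1, 1, 2, 3, 9
1, 1, 1, 2, 2, 2, 9
1, 1, 1, 1, 1, 5, 8
1, 1, 1, 1, 2, 4, 8
1, 1, 1, 1, 3, 3, 8
1, 1, 1, 2, 2, 3, 8
1, 1, 2, 2, 2, 2, 8
…and 37 more, for 49 total.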